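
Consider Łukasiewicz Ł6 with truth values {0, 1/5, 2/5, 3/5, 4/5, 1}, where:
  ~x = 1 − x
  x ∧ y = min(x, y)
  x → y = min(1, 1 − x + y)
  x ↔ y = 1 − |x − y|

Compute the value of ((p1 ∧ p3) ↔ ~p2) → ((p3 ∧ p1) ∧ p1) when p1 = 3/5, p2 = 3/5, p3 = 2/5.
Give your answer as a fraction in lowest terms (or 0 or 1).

2/5

p1 ∧ p3 = 3/5 ∧ 2/5 = 2/5
~p2 = ~3/5 = 2/5
(p1 ∧ p3) ↔ ~p2 = 2/5 ↔ 2/5 = 1
p3 ∧ p1 = 2/5 ∧ 3/5 = 2/5
(p3 ∧ p1) ∧ p1 = 2/5 ∧ 3/5 = 2/5
((p1 ∧ p3) ↔ ~p2) → ((p3 ∧ p1) ∧ p1) = 1 → 2/5 = 2/5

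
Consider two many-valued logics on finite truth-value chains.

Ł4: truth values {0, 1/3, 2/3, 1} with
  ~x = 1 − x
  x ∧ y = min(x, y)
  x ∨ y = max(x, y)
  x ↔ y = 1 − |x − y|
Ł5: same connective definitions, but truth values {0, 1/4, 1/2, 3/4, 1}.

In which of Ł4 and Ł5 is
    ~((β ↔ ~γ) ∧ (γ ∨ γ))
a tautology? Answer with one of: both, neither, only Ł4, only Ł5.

neither

In Ł4: at β = 0, γ = 1/3 the value is 2/3 — not a tautology.
In Ł5: at β = 0, γ = 1/4 the value is 3/4 — not a tautology.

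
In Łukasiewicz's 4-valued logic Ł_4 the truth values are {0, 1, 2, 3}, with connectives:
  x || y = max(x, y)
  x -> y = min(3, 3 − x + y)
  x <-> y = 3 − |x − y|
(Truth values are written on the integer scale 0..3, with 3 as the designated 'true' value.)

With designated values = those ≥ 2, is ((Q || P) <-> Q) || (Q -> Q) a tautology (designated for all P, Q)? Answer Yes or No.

Yes

P = 0, Q = 0 ↦ 3
P = 0, Q = 1 ↦ 3
P = 0, Q = 2 ↦ 3
P = 0, Q = 3 ↦ 3
P = 1, Q = 0 ↦ 3
P = 1, Q = 1 ↦ 3
P = 1, Q = 2 ↦ 3
P = 1, Q = 3 ↦ 3
P = 2, Q = 0 ↦ 3
P = 2, Q = 1 ↦ 3
P = 2, Q = 2 ↦ 3
P = 2, Q = 3 ↦ 3
P = 3, Q = 0 ↦ 3
P = 3, Q = 1 ↦ 3
P = 3, Q = 2 ↦ 3
P = 3, Q = 3 ↦ 3
Every assignment gives a value ≥ 2.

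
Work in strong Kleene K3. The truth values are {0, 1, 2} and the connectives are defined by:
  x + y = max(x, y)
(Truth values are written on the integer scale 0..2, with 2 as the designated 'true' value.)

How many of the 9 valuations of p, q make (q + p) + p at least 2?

p = 0, q = 0 ↦ 0  <
p = 0, q = 1 ↦ 1  <
p = 0, q = 2 ↦ 2  ≥
p = 1, q = 0 ↦ 1  <
p = 1, q = 1 ↦ 1  <
p = 1, q = 2 ↦ 2  ≥
p = 2, q = 0 ↦ 2  ≥
p = 2, q = 1 ↦ 2  ≥
p = 2, q = 2 ↦ 2  ≥
So 5 of the 9 assignments meet the threshold.

5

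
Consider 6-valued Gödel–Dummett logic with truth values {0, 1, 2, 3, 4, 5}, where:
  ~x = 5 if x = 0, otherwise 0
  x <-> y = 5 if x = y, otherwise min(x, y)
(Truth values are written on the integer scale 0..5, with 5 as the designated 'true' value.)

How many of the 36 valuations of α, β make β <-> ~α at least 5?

6

value 5: 6 assignments (counts)
value 4: 1 assignment
value 3: 1 assignment
value 2: 1 assignment
value 1: 1 assignment
value 0: 26 assignments
So 6 of the 36 assignments meet the threshold.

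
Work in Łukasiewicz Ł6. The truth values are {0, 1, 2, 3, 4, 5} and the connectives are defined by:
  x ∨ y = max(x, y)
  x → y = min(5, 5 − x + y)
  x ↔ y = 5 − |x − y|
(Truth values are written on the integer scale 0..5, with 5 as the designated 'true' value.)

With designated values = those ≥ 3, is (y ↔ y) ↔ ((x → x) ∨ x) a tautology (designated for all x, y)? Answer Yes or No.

At x = 3, y = 2, for instance:
y ↔ y = 2 ↔ 2 = 5
x → x = 3 → 3 = 5
(x → x) ∨ x = 5 ∨ 3 = 5
(y ↔ y) ↔ ((x → x) ∨ x) = 5 ↔ 5 = 5
and checking the remaining 35 assignments likewise gives ≥ 3 in every case.

Yes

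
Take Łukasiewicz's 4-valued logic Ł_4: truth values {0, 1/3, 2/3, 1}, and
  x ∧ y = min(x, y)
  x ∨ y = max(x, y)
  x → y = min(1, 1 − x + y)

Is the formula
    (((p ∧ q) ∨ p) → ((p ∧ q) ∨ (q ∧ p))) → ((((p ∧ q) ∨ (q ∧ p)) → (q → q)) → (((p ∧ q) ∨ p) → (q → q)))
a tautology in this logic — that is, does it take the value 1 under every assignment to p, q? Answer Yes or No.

Yes

p = 0, q = 0 ↦ 1
p = 0, q = 1/3 ↦ 1
p = 0, q = 2/3 ↦ 1
p = 0, q = 1 ↦ 1
p = 1/3, q = 0 ↦ 1
p = 1/3, q = 1/3 ↦ 1
p = 1/3, q = 2/3 ↦ 1
p = 1/3, q = 1 ↦ 1
p = 2/3, q = 0 ↦ 1
p = 2/3, q = 1/3 ↦ 1
p = 2/3, q = 2/3 ↦ 1
p = 2/3, q = 1 ↦ 1
p = 1, q = 0 ↦ 1
p = 1, q = 1/3 ↦ 1
p = 1, q = 2/3 ↦ 1
p = 1, q = 1 ↦ 1
Every assignment gives a value ≥ 1.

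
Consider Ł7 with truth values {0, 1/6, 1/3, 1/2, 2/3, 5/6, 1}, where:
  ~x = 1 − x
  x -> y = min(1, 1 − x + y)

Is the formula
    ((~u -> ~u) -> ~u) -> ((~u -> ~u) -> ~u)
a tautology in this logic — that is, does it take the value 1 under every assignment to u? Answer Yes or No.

Yes

u = 0 ↦ 1
u = 1/6 ↦ 1
u = 1/3 ↦ 1
u = 1/2 ↦ 1
u = 2/3 ↦ 1
u = 5/6 ↦ 1
u = 1 ↦ 1
Every assignment gives a value ≥ 1.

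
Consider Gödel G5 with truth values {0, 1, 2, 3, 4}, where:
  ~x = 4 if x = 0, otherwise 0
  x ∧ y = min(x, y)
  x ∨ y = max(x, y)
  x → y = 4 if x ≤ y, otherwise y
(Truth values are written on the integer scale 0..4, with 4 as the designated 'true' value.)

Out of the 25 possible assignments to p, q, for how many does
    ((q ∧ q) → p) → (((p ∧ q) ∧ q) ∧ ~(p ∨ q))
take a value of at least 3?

value 4: 4 assignments (counts)
value 0: 21 assignments
So 4 of the 25 assignments meet the threshold.

4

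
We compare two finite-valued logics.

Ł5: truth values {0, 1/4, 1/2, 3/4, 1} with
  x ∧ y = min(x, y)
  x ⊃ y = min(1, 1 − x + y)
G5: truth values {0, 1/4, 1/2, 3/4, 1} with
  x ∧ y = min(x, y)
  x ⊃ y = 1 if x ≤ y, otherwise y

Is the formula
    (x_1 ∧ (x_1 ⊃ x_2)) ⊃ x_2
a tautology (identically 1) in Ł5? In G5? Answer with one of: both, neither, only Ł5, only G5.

only G5

In Ł5: at x_1 = 1/4, x_2 = 0 the value is 3/4 — not a tautology.
In G5: every assignment gives 1 — tautology.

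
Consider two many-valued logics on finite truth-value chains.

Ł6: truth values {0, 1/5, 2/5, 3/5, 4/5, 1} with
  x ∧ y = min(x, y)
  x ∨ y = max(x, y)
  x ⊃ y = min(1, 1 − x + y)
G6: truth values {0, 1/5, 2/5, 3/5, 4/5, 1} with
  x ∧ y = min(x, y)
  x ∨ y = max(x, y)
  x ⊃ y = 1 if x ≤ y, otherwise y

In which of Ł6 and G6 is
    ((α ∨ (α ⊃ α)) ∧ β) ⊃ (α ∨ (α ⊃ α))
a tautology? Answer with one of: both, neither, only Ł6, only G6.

In Ł6: every assignment gives 1 — tautology.
In G6: every assignment gives 1 — tautology.

both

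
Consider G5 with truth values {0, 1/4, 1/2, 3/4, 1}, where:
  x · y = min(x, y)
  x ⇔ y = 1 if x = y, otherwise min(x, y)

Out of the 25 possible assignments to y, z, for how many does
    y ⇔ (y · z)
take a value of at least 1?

value 1: 15 assignments (counts)
value 3/4: 1 assignment
value 1/2: 2 assignments
value 1/4: 3 assignments
value 0: 4 assignments
So 15 of the 25 assignments meet the threshold.

15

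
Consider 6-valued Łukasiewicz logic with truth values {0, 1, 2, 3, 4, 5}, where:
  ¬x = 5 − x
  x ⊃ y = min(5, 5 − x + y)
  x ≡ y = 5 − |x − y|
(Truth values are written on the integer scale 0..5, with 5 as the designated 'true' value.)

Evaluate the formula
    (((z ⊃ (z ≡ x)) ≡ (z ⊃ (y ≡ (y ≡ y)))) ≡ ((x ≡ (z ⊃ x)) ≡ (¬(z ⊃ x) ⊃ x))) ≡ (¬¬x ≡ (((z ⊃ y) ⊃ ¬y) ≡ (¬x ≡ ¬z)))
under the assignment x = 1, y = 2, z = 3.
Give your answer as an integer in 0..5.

2

z ≡ x = 3 ≡ 1 = 3
z ⊃ (z ≡ x) = 3 ⊃ 3 = 5
y ≡ y = 2 ≡ 2 = 5
y ≡ (y ≡ y) = 2 ≡ 5 = 2
z ⊃ (y ≡ (y ≡ y)) = 3 ⊃ 2 = 4
(z ⊃ (z ≡ x)) ≡ (z ⊃ (y ≡ (y ≡ y))) = 5 ≡ 4 = 4
z ⊃ x = 3 ⊃ 1 = 3
x ≡ (z ⊃ x) = 1 ≡ 3 = 3
z ⊃ x = 3 ⊃ 1 = 3
¬(z ⊃ x) = ¬3 = 2
¬(z ⊃ x) ⊃ x = 2 ⊃ 1 = 4
(x ≡ (z ⊃ x)) ≡ (¬(z ⊃ x) ⊃ x) = 3 ≡ 4 = 4
((z ⊃ (z ≡ x)) ≡ (z ⊃ (y ≡ (y ≡ y)))) ≡ ((x ≡ (z ⊃ x)) ≡ (¬(z ⊃ x) ⊃ x)) = 4 ≡ 4 = 5
¬x = ¬1 = 4
¬¬x = ¬4 = 1
z ⊃ y = 3 ⊃ 2 = 4
¬y = ¬2 = 3
(z ⊃ y) ⊃ ¬y = 4 ⊃ 3 = 4
¬x = ¬1 = 4
¬z = ¬3 = 2
¬x ≡ ¬z = 4 ≡ 2 = 3
((z ⊃ y) ⊃ ¬y) ≡ (¬x ≡ ¬z) = 4 ≡ 3 = 4
¬¬x ≡ (((z ⊃ y) ⊃ ¬y) ≡ (¬x ≡ ¬z)) = 1 ≡ 4 = 2
(((z ⊃ (z ≡ x)) ≡ (z ⊃ (y ≡ (y ≡ y)))) ≡ ((x ≡ (z ⊃ x)) ≡ (¬(z ⊃ x) ⊃ x))) ≡ (¬¬x ≡ (((z ⊃ y) ⊃ ¬y) ≡ (¬x ≡ ¬z))) = 5 ≡ 2 = 2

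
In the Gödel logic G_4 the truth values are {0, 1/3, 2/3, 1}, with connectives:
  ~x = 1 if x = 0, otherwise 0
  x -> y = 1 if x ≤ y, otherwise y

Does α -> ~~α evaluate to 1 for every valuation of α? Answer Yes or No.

α = 0 ↦ 1
α = 1/3 ↦ 1
α = 2/3 ↦ 1
α = 1 ↦ 1
Every assignment gives a value ≥ 1.

Yes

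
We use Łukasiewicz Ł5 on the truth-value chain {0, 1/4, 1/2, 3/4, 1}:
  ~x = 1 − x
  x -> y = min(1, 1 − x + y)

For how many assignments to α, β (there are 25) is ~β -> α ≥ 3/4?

19

value 1: 15 assignments (counts)
value 3/4: 4 assignments (counts)
value 1/2: 3 assignments
value 1/4: 2 assignments
value 0: 1 assignment
So 19 of the 25 assignments meet the threshold.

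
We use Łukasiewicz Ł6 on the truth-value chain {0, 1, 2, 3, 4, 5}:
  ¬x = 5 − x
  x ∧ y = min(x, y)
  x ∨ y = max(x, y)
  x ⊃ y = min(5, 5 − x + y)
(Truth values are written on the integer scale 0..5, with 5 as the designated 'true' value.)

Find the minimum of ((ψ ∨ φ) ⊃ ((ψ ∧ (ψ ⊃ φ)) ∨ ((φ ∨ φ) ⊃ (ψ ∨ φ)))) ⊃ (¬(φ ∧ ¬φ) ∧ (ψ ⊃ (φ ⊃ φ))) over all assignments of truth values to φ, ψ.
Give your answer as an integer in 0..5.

3

Take φ = 2, ψ = 0:
ψ ∨ φ = 0 ∨ 2 = 2
ψ ⊃ φ = 0 ⊃ 2 = 5
ψ ∧ (ψ ⊃ φ) = 0 ∧ 5 = 0
φ ∨ φ = 2 ∨ 2 = 2
ψ ∨ φ = 0 ∨ 2 = 2
(φ ∨ φ) ⊃ (ψ ∨ φ) = 2 ⊃ 2 = 5
(ψ ∧ (ψ ⊃ φ)) ∨ ((φ ∨ φ) ⊃ (ψ ∨ φ)) = 0 ∨ 5 = 5
(ψ ∨ φ) ⊃ ((ψ ∧ (ψ ⊃ φ)) ∨ ((φ ∨ φ) ⊃ (ψ ∨ φ))) = 2 ⊃ 5 = 5
¬φ = ¬2 = 3
φ ∧ ¬φ = 2 ∧ 3 = 2
¬(φ ∧ ¬φ) = ¬2 = 3
φ ⊃ φ = 2 ⊃ 2 = 5
ψ ⊃ (φ ⊃ φ) = 0 ⊃ 5 = 5
¬(φ ∧ ¬φ) ∧ (ψ ⊃ (φ ⊃ φ)) = 3 ∧ 5 = 3
((ψ ∨ φ) ⊃ ((ψ ∧ (ψ ⊃ φ)) ∨ ((φ ∨ φ) ⊃ (ψ ∨ φ)))) ⊃ (¬(φ ∧ ¬φ) ∧ (ψ ⊃ (φ ⊃ φ))) = 5 ⊃ 3 = 3
No assignment yields a value below 3, so this is the minimum.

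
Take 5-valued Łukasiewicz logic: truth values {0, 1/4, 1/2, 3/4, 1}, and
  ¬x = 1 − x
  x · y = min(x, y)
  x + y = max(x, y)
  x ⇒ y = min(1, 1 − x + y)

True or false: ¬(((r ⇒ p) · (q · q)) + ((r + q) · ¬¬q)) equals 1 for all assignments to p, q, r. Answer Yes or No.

No

Counterexample: take p = 0, q = 1/4, r = 0.
r ⇒ p = 0 ⇒ 0 = 1
q · q = 1/4 · 1/4 = 1/4
(r ⇒ p) · (q · q) = 1 · 1/4 = 1/4
r + q = 0 + 1/4 = 1/4
¬q = ¬1/4 = 3/4
¬¬q = ¬3/4 = 1/4
(r + q) · ¬¬q = 1/4 · 1/4 = 1/4
((r ⇒ p) · (q · q)) + ((r + q) · ¬¬q) = 1/4 + 1/4 = 1/4
¬(((r ⇒ p) · (q · q)) + ((r + q) · ¬¬q)) = ¬1/4 = 3/4
This gives 3/4 ≠ 1.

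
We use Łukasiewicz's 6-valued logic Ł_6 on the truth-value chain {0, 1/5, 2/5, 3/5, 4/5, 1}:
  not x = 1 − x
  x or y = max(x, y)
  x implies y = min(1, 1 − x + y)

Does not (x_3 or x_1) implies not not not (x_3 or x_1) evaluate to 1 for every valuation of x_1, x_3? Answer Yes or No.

Yes

At x_1 = 3/5, x_3 = 3/5, for instance:
x_3 or x_1 = 3/5 or 3/5 = 3/5
not (x_3 or x_1) = not 3/5 = 2/5
not not (x_3 or x_1) = not 2/5 = 3/5
not not not (x_3 or x_1) = not 3/5 = 2/5
not (x_3 or x_1) implies not not not (x_3 or x_1) = 2/5 implies 2/5 = 1
and checking the remaining 35 assignments likewise gives ≥ 1 in every case.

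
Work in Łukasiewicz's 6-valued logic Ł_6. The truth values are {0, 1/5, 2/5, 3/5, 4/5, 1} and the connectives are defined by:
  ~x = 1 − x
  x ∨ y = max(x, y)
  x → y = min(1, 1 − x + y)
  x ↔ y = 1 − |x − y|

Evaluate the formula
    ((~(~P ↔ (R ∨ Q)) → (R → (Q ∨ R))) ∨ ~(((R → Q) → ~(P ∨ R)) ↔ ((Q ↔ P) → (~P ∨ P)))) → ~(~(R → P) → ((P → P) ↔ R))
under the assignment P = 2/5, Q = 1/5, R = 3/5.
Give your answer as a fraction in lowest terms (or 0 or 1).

~P = ~2/5 = 3/5
R ∨ Q = 3/5 ∨ 1/5 = 3/5
~P ↔ (R ∨ Q) = 3/5 ↔ 3/5 = 1
~(~P ↔ (R ∨ Q)) = ~1 = 0
Q ∨ R = 1/5 ∨ 3/5 = 3/5
R → (Q ∨ R) = 3/5 → 3/5 = 1
~(~P ↔ (R ∨ Q)) → (R → (Q ∨ R)) = 0 → 1 = 1
R → Q = 3/5 → 1/5 = 3/5
P ∨ R = 2/5 ∨ 3/5 = 3/5
~(P ∨ R) = ~3/5 = 2/5
(R → Q) → ~(P ∨ R) = 3/5 → 2/5 = 4/5
Q ↔ P = 1/5 ↔ 2/5 = 4/5
~P = ~2/5 = 3/5
~P ∨ P = 3/5 ∨ 2/5 = 3/5
(Q ↔ P) → (~P ∨ P) = 4/5 → 3/5 = 4/5
((R → Q) → ~(P ∨ R)) ↔ ((Q ↔ P) → (~P ∨ P)) = 4/5 ↔ 4/5 = 1
~(((R → Q) → ~(P ∨ R)) ↔ ((Q ↔ P) → (~P ∨ P))) = ~1 = 0
(~(~P ↔ (R ∨ Q)) → (R → (Q ∨ R))) ∨ ~(((R → Q) → ~(P ∨ R)) ↔ ((Q ↔ P) → (~P ∨ P))) = 1 ∨ 0 = 1
R → P = 3/5 → 2/5 = 4/5
~(R → P) = ~4/5 = 1/5
P → P = 2/5 → 2/5 = 1
(P → P) ↔ R = 1 ↔ 3/5 = 3/5
~(R → P) → ((P → P) ↔ R) = 1/5 → 3/5 = 1
~(~(R → P) → ((P → P) ↔ R)) = ~1 = 0
((~(~P ↔ (R ∨ Q)) → (R → (Q ∨ R))) ∨ ~(((R → Q) → ~(P ∨ R)) ↔ ((Q ↔ P) → (~P ∨ P)))) → ~(~(R → P) → ((P → P) ↔ R)) = 1 → 0 = 0

0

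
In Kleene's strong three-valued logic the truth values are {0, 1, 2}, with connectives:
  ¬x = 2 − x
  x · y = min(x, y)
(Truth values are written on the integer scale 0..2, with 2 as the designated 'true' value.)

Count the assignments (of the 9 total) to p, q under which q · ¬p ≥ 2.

1

p = 0, q = 0 ↦ 0  <
p = 0, q = 1 ↦ 1  <
p = 0, q = 2 ↦ 2  ≥
p = 1, q = 0 ↦ 0  <
p = 1, q = 1 ↦ 1  <
p = 1, q = 2 ↦ 1  <
p = 2, q = 0 ↦ 0  <
p = 2, q = 1 ↦ 0  <
p = 2, q = 2 ↦ 0  <
So 1 of the 9 assignments meets the threshold.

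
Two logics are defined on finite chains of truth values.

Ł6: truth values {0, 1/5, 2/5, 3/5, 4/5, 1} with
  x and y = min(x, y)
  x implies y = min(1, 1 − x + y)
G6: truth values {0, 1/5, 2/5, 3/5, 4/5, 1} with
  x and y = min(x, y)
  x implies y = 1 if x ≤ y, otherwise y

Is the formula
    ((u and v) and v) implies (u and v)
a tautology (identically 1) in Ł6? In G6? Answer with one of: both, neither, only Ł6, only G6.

In Ł6: every assignment gives 1 — tautology.
In G6: every assignment gives 1 — tautology.

both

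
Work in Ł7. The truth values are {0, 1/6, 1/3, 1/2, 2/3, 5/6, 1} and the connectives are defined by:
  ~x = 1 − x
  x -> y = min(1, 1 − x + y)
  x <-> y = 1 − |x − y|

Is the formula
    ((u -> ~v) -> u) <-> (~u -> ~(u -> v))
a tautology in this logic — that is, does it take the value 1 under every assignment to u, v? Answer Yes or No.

Counterexample: take u = 1/6, v = 0.
~v = ~0 = 1
u -> ~v = 1/6 -> 1 = 1
(u -> ~v) -> u = 1 -> 1/6 = 1/6
~u = ~1/6 = 5/6
u -> v = 1/6 -> 0 = 5/6
~(u -> v) = ~5/6 = 1/6
~u -> ~(u -> v) = 5/6 -> 1/6 = 1/3
((u -> ~v) -> u) <-> (~u -> ~(u -> v)) = 1/6 <-> 1/3 = 5/6
This gives 5/6 ≠ 1.

No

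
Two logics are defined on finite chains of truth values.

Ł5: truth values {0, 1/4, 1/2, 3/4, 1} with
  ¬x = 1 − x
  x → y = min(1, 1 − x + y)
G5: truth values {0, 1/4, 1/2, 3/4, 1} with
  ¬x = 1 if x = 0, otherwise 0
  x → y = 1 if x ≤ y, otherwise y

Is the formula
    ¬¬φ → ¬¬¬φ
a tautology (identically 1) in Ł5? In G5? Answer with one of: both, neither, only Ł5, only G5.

neither

In Ł5: at φ = 3/4 the value is 1/2 — not a tautology.
In G5: at φ = 1/4 the value is 0 — not a tautology.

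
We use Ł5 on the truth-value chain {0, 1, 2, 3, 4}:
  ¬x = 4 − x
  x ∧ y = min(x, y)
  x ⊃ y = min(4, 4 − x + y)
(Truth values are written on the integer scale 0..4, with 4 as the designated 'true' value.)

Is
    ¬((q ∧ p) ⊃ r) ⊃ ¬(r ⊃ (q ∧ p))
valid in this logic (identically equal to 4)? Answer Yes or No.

No

Counterexample: take p = 1, q = 1, r = 0.
q ∧ p = 1 ∧ 1 = 1
(q ∧ p) ⊃ r = 1 ⊃ 0 = 3
¬((q ∧ p) ⊃ r) = ¬3 = 1
q ∧ p = 1 ∧ 1 = 1
r ⊃ (q ∧ p) = 0 ⊃ 1 = 4
¬(r ⊃ (q ∧ p)) = ¬4 = 0
¬((q ∧ p) ⊃ r) ⊃ ¬(r ⊃ (q ∧ p)) = 1 ⊃ 0 = 3
This gives 3 ≠ 4.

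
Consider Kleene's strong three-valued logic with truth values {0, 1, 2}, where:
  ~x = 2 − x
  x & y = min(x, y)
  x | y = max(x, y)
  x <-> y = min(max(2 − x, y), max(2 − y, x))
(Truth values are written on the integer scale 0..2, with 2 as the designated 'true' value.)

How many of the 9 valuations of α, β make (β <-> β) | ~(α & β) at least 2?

α = 0, β = 0 ↦ 2  ≥
α = 0, β = 1 ↦ 2  ≥
α = 0, β = 2 ↦ 2  ≥
α = 1, β = 0 ↦ 2  ≥
α = 1, β = 1 ↦ 1  <
α = 1, β = 2 ↦ 2  ≥
α = 2, β = 0 ↦ 2  ≥
α = 2, β = 1 ↦ 1  <
α = 2, β = 2 ↦ 2  ≥
So 7 of the 9 assignments meet the threshold.

7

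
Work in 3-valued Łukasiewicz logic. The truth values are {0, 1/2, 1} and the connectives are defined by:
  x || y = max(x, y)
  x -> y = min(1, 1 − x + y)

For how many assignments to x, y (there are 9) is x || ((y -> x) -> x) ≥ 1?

x = 0, y = 0 ↦ 0  <
x = 0, y = 1/2 ↦ 1/2  <
x = 0, y = 1 ↦ 1  ≥
x = 1/2, y = 0 ↦ 1/2  <
x = 1/2, y = 1/2 ↦ 1/2  <
x = 1/2, y = 1 ↦ 1  ≥
x = 1, y = 0 ↦ 1  ≥
x = 1, y = 1/2 ↦ 1  ≥
x = 1, y = 1 ↦ 1  ≥
So 5 of the 9 assignments meet the threshold.

5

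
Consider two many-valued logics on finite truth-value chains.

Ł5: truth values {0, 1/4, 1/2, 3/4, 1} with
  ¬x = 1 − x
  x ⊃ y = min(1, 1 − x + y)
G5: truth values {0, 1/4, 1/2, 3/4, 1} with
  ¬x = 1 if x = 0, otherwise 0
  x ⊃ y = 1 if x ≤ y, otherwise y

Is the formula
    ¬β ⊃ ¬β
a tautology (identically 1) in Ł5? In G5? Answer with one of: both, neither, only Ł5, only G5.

both

In Ł5: every assignment gives 1 — tautology.
In G5: every assignment gives 1 — tautology.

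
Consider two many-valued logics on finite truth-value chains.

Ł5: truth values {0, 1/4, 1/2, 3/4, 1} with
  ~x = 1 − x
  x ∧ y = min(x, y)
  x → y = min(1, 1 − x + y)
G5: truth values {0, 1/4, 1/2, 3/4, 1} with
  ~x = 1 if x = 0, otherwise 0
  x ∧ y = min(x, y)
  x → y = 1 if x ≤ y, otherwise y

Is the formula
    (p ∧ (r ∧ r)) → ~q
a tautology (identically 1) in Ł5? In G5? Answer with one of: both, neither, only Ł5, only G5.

neither

In Ł5: at p = 1/4, q = 1, r = 1/4 the value is 3/4 — not a tautology.
In G5: at p = 1/4, q = 1/4, r = 1/4 the value is 0 — not a tautology.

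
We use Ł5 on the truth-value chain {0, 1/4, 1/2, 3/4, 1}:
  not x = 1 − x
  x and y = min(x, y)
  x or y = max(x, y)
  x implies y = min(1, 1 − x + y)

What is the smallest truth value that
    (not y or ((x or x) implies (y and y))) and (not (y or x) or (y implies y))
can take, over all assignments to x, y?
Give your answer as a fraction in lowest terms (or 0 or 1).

1/2

Take x = 1, y = 1/2:
not y = not 1/2 = 1/2
x or x = 1 or 1 = 1
y and y = 1/2 and 1/2 = 1/2
(x or x) implies (y and y) = 1 implies 1/2 = 1/2
not y or ((x or x) implies (y and y)) = 1/2 or 1/2 = 1/2
y or x = 1/2 or 1 = 1
not (y or x) = not 1 = 0
y implies y = 1/2 implies 1/2 = 1
not (y or x) or (y implies y) = 0 or 1 = 1
(not y or ((x or x) implies (y and y))) and (not (y or x) or (y implies y)) = 1/2 and 1 = 1/2
No assignment yields a value below 1/2, so this is the minimum.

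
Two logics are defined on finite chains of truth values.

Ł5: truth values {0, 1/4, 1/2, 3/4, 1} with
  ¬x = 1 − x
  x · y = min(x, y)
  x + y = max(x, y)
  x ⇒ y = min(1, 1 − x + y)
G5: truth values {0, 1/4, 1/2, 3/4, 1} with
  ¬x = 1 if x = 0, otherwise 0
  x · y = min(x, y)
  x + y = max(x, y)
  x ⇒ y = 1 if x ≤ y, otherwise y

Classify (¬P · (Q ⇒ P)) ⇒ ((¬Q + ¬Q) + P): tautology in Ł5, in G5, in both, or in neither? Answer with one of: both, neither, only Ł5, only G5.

In Ł5: at P = 1/4, Q = 1/2 the value is 3/4 — not a tautology.
In G5: every assignment gives 1 — tautology.

only G5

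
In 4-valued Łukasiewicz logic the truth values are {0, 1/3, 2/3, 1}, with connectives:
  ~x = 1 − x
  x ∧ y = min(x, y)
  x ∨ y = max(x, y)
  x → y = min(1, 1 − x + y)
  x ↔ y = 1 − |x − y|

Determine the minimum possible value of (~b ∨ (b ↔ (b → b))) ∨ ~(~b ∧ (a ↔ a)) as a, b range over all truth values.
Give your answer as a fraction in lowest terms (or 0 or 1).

2/3

Take a = 0, b = 1/3:
~b = ~1/3 = 2/3
b → b = 1/3 → 1/3 = 1
b ↔ (b → b) = 1/3 ↔ 1 = 1/3
~b ∨ (b ↔ (b → b)) = 2/3 ∨ 1/3 = 2/3
~b = ~1/3 = 2/3
a ↔ a = 0 ↔ 0 = 1
~b ∧ (a ↔ a) = 2/3 ∧ 1 = 2/3
~(~b ∧ (a ↔ a)) = ~2/3 = 1/3
(~b ∨ (b ↔ (b → b))) ∨ ~(~b ∧ (a ↔ a)) = 2/3 ∨ 1/3 = 2/3
No assignment yields a value below 2/3, so this is the minimum.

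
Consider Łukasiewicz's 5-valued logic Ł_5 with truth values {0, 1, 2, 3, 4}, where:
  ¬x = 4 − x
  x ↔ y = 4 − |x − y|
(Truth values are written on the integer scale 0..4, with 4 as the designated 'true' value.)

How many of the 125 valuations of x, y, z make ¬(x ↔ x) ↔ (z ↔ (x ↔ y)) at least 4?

value 4: 7 assignments (counts)
value 3: 19 assignments
value 2: 31 assignments
value 1: 43 assignments
value 0: 25 assignments
So 7 of the 125 assignments meet the threshold.

7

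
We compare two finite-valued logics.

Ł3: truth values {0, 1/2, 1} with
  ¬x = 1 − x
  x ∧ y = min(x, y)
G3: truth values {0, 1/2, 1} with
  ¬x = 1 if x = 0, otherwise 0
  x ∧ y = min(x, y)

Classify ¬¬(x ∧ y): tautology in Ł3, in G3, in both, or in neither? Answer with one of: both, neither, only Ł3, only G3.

neither

In Ł3: at x = 0, y = 0 the value is 0 — not a tautology.
In G3: at x = 0, y = 0 the value is 0 — not a tautology.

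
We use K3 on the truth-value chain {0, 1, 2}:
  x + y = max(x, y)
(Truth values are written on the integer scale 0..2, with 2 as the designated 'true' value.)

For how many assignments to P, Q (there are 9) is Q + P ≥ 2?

5

P = 0, Q = 0 ↦ 0  <
P = 0, Q = 1 ↦ 1  <
P = 0, Q = 2 ↦ 2  ≥
P = 1, Q = 0 ↦ 1  <
P = 1, Q = 1 ↦ 1  <
P = 1, Q = 2 ↦ 2  ≥
P = 2, Q = 0 ↦ 2  ≥
P = 2, Q = 1 ↦ 2  ≥
P = 2, Q = 2 ↦ 2  ≥
So 5 of the 9 assignments meet the threshold.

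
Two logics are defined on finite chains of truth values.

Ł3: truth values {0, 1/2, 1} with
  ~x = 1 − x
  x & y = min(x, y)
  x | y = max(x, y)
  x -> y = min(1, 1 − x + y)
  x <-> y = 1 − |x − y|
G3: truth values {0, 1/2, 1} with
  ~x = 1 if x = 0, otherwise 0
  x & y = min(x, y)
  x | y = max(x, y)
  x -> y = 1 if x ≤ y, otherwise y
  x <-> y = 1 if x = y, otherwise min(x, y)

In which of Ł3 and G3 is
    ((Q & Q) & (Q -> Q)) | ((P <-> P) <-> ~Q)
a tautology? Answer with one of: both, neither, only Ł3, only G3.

neither

In Ł3: at P = 0, Q = 1/2 the value is 1/2 — not a tautology.
In G3: at P = 0, Q = 1/2 the value is 1/2 — not a tautology.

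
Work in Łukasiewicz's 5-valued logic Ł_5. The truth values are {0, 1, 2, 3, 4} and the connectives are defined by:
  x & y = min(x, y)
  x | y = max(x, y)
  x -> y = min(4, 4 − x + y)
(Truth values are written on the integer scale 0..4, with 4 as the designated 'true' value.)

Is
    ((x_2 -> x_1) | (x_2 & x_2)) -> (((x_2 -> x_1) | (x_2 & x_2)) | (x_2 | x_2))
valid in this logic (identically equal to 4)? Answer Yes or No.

At x_1 = 2, x_2 = 3, for instance:
x_2 -> x_1 = 3 -> 2 = 3
x_2 & x_2 = 3 & 3 = 3
(x_2 -> x_1) | (x_2 & x_2) = 3 | 3 = 3
x_2 | x_2 = 3 | 3 = 3
((x_2 -> x_1) | (x_2 & x_2)) | (x_2 | x_2) = 3 | 3 = 3
((x_2 -> x_1) | (x_2 & x_2)) -> (((x_2 -> x_1) | (x_2 & x_2)) | (x_2 | x_2)) = 3 -> 3 = 4
and checking the remaining 24 assignments likewise gives ≥ 4 in every case.

Yes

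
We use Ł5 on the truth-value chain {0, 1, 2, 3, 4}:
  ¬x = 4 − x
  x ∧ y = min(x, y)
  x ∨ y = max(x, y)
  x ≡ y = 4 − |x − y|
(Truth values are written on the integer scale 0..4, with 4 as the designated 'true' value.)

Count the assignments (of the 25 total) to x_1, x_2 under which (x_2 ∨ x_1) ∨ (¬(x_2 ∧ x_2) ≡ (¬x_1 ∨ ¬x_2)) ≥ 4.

19

value 4: 19 assignments (counts)
value 3: 5 assignments
value 2: 1 assignment
So 19 of the 25 assignments meet the threshold.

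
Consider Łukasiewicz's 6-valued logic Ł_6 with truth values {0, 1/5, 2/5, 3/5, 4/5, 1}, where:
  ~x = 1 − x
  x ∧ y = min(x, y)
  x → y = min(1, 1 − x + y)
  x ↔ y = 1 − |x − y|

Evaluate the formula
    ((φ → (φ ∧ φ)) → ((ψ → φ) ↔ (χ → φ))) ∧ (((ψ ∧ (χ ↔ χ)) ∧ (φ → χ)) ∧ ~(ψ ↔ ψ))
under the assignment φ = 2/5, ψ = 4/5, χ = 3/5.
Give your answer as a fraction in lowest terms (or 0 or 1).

0

φ ∧ φ = 2/5 ∧ 2/5 = 2/5
φ → (φ ∧ φ) = 2/5 → 2/5 = 1
ψ → φ = 4/5 → 2/5 = 3/5
χ → φ = 3/5 → 2/5 = 4/5
(ψ → φ) ↔ (χ → φ) = 3/5 ↔ 4/5 = 4/5
(φ → (φ ∧ φ)) → ((ψ → φ) ↔ (χ → φ)) = 1 → 4/5 = 4/5
χ ↔ χ = 3/5 ↔ 3/5 = 1
ψ ∧ (χ ↔ χ) = 4/5 ∧ 1 = 4/5
φ → χ = 2/5 → 3/5 = 1
(ψ ∧ (χ ↔ χ)) ∧ (φ → χ) = 4/5 ∧ 1 = 4/5
ψ ↔ ψ = 4/5 ↔ 4/5 = 1
~(ψ ↔ ψ) = ~1 = 0
((ψ ∧ (χ ↔ χ)) ∧ (φ → χ)) ∧ ~(ψ ↔ ψ) = 4/5 ∧ 0 = 0
((φ → (φ ∧ φ)) → ((ψ → φ) ↔ (χ → φ))) ∧ (((ψ ∧ (χ ↔ χ)) ∧ (φ → χ)) ∧ ~(ψ ↔ ψ)) = 4/5 ∧ 0 = 0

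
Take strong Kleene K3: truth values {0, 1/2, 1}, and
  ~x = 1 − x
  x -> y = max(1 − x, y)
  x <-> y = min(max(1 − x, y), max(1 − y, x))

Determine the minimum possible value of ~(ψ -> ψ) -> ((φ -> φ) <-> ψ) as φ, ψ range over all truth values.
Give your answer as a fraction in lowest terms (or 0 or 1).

Take φ = 0, ψ = 1/2:
ψ -> ψ = 1/2 -> 1/2 = 1/2
~(ψ -> ψ) = ~1/2 = 1/2
φ -> φ = 0 -> 0 = 1
(φ -> φ) <-> ψ = 1 <-> 1/2 = 1/2
~(ψ -> ψ) -> ((φ -> φ) <-> ψ) = 1/2 -> 1/2 = 1/2
No assignment yields a value below 1/2, so this is the minimum.

1/2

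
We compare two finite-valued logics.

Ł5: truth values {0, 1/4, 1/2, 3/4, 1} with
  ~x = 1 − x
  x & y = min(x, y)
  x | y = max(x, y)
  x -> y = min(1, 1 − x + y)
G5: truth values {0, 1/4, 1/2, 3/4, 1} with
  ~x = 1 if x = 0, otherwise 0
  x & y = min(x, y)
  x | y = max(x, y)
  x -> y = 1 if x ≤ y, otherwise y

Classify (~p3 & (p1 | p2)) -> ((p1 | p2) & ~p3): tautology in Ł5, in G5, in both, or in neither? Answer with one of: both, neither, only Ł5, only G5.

both

In Ł5: every assignment gives 1 — tautology.
In G5: every assignment gives 1 — tautology.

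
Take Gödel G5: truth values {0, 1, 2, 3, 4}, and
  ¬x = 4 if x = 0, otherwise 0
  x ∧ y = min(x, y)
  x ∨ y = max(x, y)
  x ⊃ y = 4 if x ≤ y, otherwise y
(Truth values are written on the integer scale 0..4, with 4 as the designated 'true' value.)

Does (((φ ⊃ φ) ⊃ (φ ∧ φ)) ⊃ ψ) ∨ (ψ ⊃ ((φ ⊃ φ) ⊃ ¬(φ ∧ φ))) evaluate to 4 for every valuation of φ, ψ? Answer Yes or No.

Counterexample: take φ = 2, ψ = 1.
φ ⊃ φ = 2 ⊃ 2 = 4
φ ∧ φ = 2 ∧ 2 = 2
(φ ⊃ φ) ⊃ (φ ∧ φ) = 4 ⊃ 2 = 2
((φ ⊃ φ) ⊃ (φ ∧ φ)) ⊃ ψ = 2 ⊃ 1 = 1
φ ⊃ φ = 2 ⊃ 2 = 4
φ ∧ φ = 2 ∧ 2 = 2
¬(φ ∧ φ) = ¬2 = 0
(φ ⊃ φ) ⊃ ¬(φ ∧ φ) = 4 ⊃ 0 = 0
ψ ⊃ ((φ ⊃ φ) ⊃ ¬(φ ∧ φ)) = 1 ⊃ 0 = 0
(((φ ⊃ φ) ⊃ (φ ∧ φ)) ⊃ ψ) ∨ (ψ ⊃ ((φ ⊃ φ) ⊃ ¬(φ ∧ φ))) = 1 ∨ 0 = 1
This gives 1 ≠ 4.

No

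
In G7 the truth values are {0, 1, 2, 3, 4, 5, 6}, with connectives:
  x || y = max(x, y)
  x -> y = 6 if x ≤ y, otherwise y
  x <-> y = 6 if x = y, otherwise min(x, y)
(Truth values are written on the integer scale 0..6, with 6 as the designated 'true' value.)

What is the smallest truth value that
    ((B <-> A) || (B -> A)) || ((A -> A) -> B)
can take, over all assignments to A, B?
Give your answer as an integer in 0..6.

Take A = 0, B = 1:
B <-> A = 1 <-> 0 = 0
B -> A = 1 -> 0 = 0
(B <-> A) || (B -> A) = 0 || 0 = 0
A -> A = 0 -> 0 = 6
(A -> A) -> B = 6 -> 1 = 1
((B <-> A) || (B -> A)) || ((A -> A) -> B) = 0 || 1 = 1
No assignment yields a value below 1, so this is the minimum.

1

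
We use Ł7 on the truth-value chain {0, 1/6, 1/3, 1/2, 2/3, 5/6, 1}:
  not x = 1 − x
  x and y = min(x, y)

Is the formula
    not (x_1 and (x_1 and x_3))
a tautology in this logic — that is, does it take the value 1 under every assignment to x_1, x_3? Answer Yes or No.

Counterexample: take x_1 = 1/6, x_3 = 1/6.
x_1 and x_3 = 1/6 and 1/6 = 1/6
x_1 and (x_1 and x_3) = 1/6 and 1/6 = 1/6
not (x_1 and (x_1 and x_3)) = not 1/6 = 5/6
This gives 5/6 ≠ 1.

No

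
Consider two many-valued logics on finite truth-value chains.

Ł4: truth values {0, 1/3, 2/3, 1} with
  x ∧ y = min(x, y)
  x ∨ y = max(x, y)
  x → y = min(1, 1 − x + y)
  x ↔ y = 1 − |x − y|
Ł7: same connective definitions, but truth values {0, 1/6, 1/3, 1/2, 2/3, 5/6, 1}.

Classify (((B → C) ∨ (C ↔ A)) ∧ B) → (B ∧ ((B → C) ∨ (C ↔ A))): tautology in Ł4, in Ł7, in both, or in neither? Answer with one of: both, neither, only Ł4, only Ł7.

In Ł4: every assignment gives 1 — tautology.
In Ł7: every assignment gives 1 — tautology.

both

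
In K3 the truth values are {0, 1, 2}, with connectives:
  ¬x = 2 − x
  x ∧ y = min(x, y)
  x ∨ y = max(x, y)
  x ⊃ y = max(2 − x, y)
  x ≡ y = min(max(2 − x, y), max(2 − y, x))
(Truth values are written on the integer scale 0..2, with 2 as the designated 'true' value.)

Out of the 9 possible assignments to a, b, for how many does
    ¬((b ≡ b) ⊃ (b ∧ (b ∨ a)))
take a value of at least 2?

a = 0, b = 0 ↦ 2  ≥
a = 0, b = 1 ↦ 1  <
a = 0, b = 2 ↦ 0  <
a = 1, b = 0 ↦ 2  ≥
a = 1, b = 1 ↦ 1  <
a = 1, b = 2 ↦ 0  <
a = 2, b = 0 ↦ 2  ≥
a = 2, b = 1 ↦ 1  <
a = 2, b = 2 ↦ 0  <
So 3 of the 9 assignments meet the threshold.

3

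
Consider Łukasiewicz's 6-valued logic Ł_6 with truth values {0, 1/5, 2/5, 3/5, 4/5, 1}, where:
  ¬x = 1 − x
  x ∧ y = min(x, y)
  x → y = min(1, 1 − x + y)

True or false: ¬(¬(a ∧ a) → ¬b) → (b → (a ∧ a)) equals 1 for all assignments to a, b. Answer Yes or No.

Counterexample: take a = 0, b = 3/5.
a ∧ a = 0 ∧ 0 = 0
¬(a ∧ a) = ¬0 = 1
¬b = ¬3/5 = 2/5
¬(a ∧ a) → ¬b = 1 → 2/5 = 2/5
¬(¬(a ∧ a) → ¬b) = ¬2/5 = 3/5
b → (a ∧ a) = 3/5 → 0 = 2/5
¬(¬(a ∧ a) → ¬b) → (b → (a ∧ a)) = 3/5 → 2/5 = 4/5
This gives 4/5 ≠ 1.

No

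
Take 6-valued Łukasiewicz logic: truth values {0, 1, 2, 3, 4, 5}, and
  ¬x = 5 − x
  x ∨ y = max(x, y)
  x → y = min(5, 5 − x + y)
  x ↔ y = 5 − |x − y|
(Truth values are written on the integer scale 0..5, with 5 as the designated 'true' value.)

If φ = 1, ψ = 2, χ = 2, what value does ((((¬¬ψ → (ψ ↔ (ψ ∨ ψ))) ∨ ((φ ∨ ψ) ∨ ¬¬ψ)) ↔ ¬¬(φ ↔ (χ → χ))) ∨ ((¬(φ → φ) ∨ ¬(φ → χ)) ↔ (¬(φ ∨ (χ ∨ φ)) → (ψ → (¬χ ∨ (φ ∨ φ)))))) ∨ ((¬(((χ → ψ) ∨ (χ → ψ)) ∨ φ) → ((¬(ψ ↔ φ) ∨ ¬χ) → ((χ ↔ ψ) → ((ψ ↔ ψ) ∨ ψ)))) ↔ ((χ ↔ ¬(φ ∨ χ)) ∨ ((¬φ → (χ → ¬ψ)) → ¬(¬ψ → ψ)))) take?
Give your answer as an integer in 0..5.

4

¬ψ = ¬2 = 3
¬¬ψ = ¬3 = 2
ψ ∨ ψ = 2 ∨ 2 = 2
ψ ↔ (ψ ∨ ψ) = 2 ↔ 2 = 5
¬¬ψ → (ψ ↔ (ψ ∨ ψ)) = 2 → 5 = 5
φ ∨ ψ = 1 ∨ 2 = 2
¬ψ = ¬2 = 3
¬¬ψ = ¬3 = 2
(φ ∨ ψ) ∨ ¬¬ψ = 2 ∨ 2 = 2
(¬¬ψ → (ψ ↔ (ψ ∨ ψ))) ∨ ((φ ∨ ψ) ∨ ¬¬ψ) = 5 ∨ 2 = 5
χ → χ = 2 → 2 = 5
φ ↔ (χ → χ) = 1 ↔ 5 = 1
¬(φ ↔ (χ → χ)) = ¬1 = 4
¬¬(φ ↔ (χ → χ)) = ¬4 = 1
((¬¬ψ → (ψ ↔ (ψ ∨ ψ))) ∨ ((φ ∨ ψ) ∨ ¬¬ψ)) ↔ ¬¬(φ ↔ (χ → χ)) = 5 ↔ 1 = 1
φ → φ = 1 → 1 = 5
¬(φ → φ) = ¬5 = 0
φ → χ = 1 → 2 = 5
¬(φ → χ) = ¬5 = 0
¬(φ → φ) ∨ ¬(φ → χ) = 0 ∨ 0 = 0
χ ∨ φ = 2 ∨ 1 = 2
φ ∨ (χ ∨ φ) = 1 ∨ 2 = 2
¬(φ ∨ (χ ∨ φ)) = ¬2 = 3
¬χ = ¬2 = 3
φ ∨ φ = 1 ∨ 1 = 1
¬χ ∨ (φ ∨ φ) = 3 ∨ 1 = 3
ψ → (¬χ ∨ (φ ∨ φ)) = 2 → 3 = 5
¬(φ ∨ (χ ∨ φ)) → (ψ → (¬χ ∨ (φ ∨ φ))) = 3 → 5 = 5
(¬(φ → φ) ∨ ¬(φ → χ)) ↔ (¬(φ ∨ (χ ∨ φ)) → (ψ → (¬χ ∨ (φ ∨ φ)))) = 0 ↔ 5 = 0
(((¬¬ψ → (ψ ↔ (ψ ∨ ψ))) ∨ ((φ ∨ ψ) ∨ ¬¬ψ)) ↔ ¬¬(φ ↔ (χ → χ))) ∨ ((¬(φ → φ) ∨ ¬(φ → χ)) ↔ (¬(φ ∨ (χ ∨ φ)) → (ψ → (¬χ ∨ (φ ∨ φ))))) = 1 ∨ 0 = 1
χ → ψ = 2 → 2 = 5
χ → ψ = 2 → 2 = 5
(χ → ψ) ∨ (χ → ψ) = 5 ∨ 5 = 5
((χ → ψ) ∨ (χ → ψ)) ∨ φ = 5 ∨ 1 = 5
¬(((χ → ψ) ∨ (χ → ψ)) ∨ φ) = ¬5 = 0
ψ ↔ φ = 2 ↔ 1 = 4
¬(ψ ↔ φ) = ¬4 = 1
¬χ = ¬2 = 3
¬(ψ ↔ φ) ∨ ¬χ = 1 ∨ 3 = 3
χ ↔ ψ = 2 ↔ 2 = 5
ψ ↔ ψ = 2 ↔ 2 = 5
(ψ ↔ ψ) ∨ ψ = 5 ∨ 2 = 5
(χ ↔ ψ) → ((ψ ↔ ψ) ∨ ψ) = 5 → 5 = 5
(¬(ψ ↔ φ) ∨ ¬χ) → ((χ ↔ ψ) → ((ψ ↔ ψ) ∨ ψ)) = 3 → 5 = 5
¬(((χ → ψ) ∨ (χ → ψ)) ∨ φ) → ((¬(ψ ↔ φ) ∨ ¬χ) → ((χ ↔ ψ) → ((ψ ↔ ψ) ∨ ψ))) = 0 → 5 = 5
φ ∨ χ = 1 ∨ 2 = 2
¬(φ ∨ χ) = ¬2 = 3
χ ↔ ¬(φ ∨ χ) = 2 ↔ 3 = 4
¬φ = ¬1 = 4
¬ψ = ¬2 = 3
χ → ¬ψ = 2 → 3 = 5
¬φ → (χ → ¬ψ) = 4 → 5 = 5
¬ψ = ¬2 = 3
¬ψ → ψ = 3 → 2 = 4
¬(¬ψ → ψ) = ¬4 = 1
(¬φ → (χ → ¬ψ)) → ¬(¬ψ → ψ) = 5 → 1 = 1
(χ ↔ ¬(φ ∨ χ)) ∨ ((¬φ → (χ → ¬ψ)) → ¬(¬ψ → ψ)) = 4 ∨ 1 = 4
(¬(((χ → ψ) ∨ (χ → ψ)) ∨ φ) → ((¬(ψ ↔ φ) ∨ ¬χ) → ((χ ↔ ψ) → ((ψ ↔ ψ) ∨ ψ)))) ↔ ((χ ↔ ¬(φ ∨ χ)) ∨ ((¬φ → (χ → ¬ψ)) → ¬(¬ψ → ψ))) = 5 ↔ 4 = 4
((((¬¬ψ → (ψ ↔ (ψ ∨ ψ))) ∨ ((φ ∨ ψ) ∨ ¬¬ψ)) ↔ ¬¬(φ ↔ (χ → χ))) ∨ ((¬(φ → φ) ∨ ¬(φ → χ)) ↔ (¬(φ ∨ (χ ∨ φ)) → (ψ → (¬χ ∨ (φ ∨ φ)))))) ∨ ((¬(((χ → ψ) ∨ (χ → ψ)) ∨ φ) → ((¬(ψ ↔ φ) ∨ ¬χ) → ((χ ↔ ψ) → ((ψ ↔ ψ) ∨ ψ)))) ↔ ((χ ↔ ¬(φ ∨ χ)) ∨ ((¬φ → (χ → ¬ψ)) → ¬(¬ψ → ψ)))) = 1 ∨ 4 = 4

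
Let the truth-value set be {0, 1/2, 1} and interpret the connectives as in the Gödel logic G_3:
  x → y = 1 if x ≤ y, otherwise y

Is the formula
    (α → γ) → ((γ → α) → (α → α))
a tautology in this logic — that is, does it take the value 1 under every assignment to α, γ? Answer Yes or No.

α = 0, γ = 0 ↦ 1
α = 0, γ = 1/2 ↦ 1
α = 0, γ = 1 ↦ 1
α = 1/2, γ = 0 ↦ 1
α = 1/2, γ = 1/2 ↦ 1
α = 1/2, γ = 1 ↦ 1
α = 1, γ = 0 ↦ 1
α = 1, γ = 1/2 ↦ 1
α = 1, γ = 1 ↦ 1
Every assignment gives a value ≥ 1.

Yes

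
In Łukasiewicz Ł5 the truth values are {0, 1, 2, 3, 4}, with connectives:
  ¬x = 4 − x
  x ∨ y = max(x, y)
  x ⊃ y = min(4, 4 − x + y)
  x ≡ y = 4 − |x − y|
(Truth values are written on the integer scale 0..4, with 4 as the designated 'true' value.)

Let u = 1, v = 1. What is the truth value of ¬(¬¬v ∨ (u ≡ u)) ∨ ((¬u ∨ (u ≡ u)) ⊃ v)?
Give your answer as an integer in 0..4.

1

¬v = ¬1 = 3
¬¬v = ¬3 = 1
u ≡ u = 1 ≡ 1 = 4
¬¬v ∨ (u ≡ u) = 1 ∨ 4 = 4
¬(¬¬v ∨ (u ≡ u)) = ¬4 = 0
¬u = ¬1 = 3
u ≡ u = 1 ≡ 1 = 4
¬u ∨ (u ≡ u) = 3 ∨ 4 = 4
(¬u ∨ (u ≡ u)) ⊃ v = 4 ⊃ 1 = 1
¬(¬¬v ∨ (u ≡ u)) ∨ ((¬u ∨ (u ≡ u)) ⊃ v) = 0 ∨ 1 = 1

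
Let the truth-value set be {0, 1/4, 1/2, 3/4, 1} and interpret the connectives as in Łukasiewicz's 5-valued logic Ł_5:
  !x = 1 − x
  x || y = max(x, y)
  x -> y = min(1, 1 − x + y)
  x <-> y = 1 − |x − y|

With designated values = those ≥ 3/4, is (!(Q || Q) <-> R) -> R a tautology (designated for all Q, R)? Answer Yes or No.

No

Counterexample: take Q = 1/2, R = 0.
Q || Q = 1/2 || 1/2 = 1/2
!(Q || Q) = !1/2 = 1/2
!(Q || Q) <-> R = 1/2 <-> 0 = 1/2
(!(Q || Q) <-> R) -> R = 1/2 -> 0 = 1/2
This gives 1/2, which is below 3/4.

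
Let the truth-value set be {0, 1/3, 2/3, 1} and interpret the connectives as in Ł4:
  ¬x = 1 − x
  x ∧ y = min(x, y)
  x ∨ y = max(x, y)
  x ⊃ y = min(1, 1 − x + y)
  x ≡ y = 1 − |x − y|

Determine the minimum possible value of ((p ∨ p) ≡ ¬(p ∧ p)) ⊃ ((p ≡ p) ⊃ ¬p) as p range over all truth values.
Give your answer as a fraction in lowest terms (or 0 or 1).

Take p = 2/3:
p ∨ p = 2/3 ∨ 2/3 = 2/3
p ∧ p = 2/3 ∧ 2/3 = 2/3
¬(p ∧ p) = ¬2/3 = 1/3
(p ∨ p) ≡ ¬(p ∧ p) = 2/3 ≡ 1/3 = 2/3
p ≡ p = 2/3 ≡ 2/3 = 1
¬p = ¬2/3 = 1/3
(p ≡ p) ⊃ ¬p = 1 ⊃ 1/3 = 1/3
((p ∨ p) ≡ ¬(p ∧ p)) ⊃ ((p ≡ p) ⊃ ¬p) = 2/3 ⊃ 1/3 = 2/3
No assignment yields a value below 2/3, so this is the minimum.

2/3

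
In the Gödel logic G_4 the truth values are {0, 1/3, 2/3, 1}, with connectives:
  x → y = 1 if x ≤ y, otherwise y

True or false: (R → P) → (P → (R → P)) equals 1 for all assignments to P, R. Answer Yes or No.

Yes

P = 0, R = 0 ↦ 1
P = 0, R = 1/3 ↦ 1
P = 0, R = 2/3 ↦ 1
P = 0, R = 1 ↦ 1
P = 1/3, R = 0 ↦ 1
P = 1/3, R = 1/3 ↦ 1
P = 1/3, R = 2/3 ↦ 1
P = 1/3, R = 1 ↦ 1
P = 2/3, R = 0 ↦ 1
P = 2/3, R = 1/3 ↦ 1
P = 2/3, R = 2/3 ↦ 1
P = 2/3, R = 1 ↦ 1
P = 1, R = 0 ↦ 1
P = 1, R = 1/3 ↦ 1
P = 1, R = 2/3 ↦ 1
P = 1, R = 1 ↦ 1
Every assignment gives a value ≥ 1.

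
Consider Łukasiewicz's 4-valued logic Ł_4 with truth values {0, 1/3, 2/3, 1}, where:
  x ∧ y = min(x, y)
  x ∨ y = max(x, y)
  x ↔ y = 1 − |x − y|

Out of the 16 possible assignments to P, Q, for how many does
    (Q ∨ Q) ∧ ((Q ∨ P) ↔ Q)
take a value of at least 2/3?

8

P = 0, Q = 0 ↦ 0  <
P = 0, Q = 1/3 ↦ 1/3  <
P = 0, Q = 2/3 ↦ 2/3  ≥
P = 0, Q = 1 ↦ 1  ≥
P = 1/3, Q = 0 ↦ 0  <
P = 1/3, Q = 1/3 ↦ 1/3  <
P = 1/3, Q = 2/3 ↦ 2/3  ≥
P = 1/3, Q = 1 ↦ 1  ≥
P = 2/3, Q = 0 ↦ 0  <
P = 2/3, Q = 1/3 ↦ 1/3  <
P = 2/3, Q = 2/3 ↦ 2/3  ≥
P = 2/3, Q = 1 ↦ 1  ≥
P = 1, Q = 0 ↦ 0  <
P = 1, Q = 1/3 ↦ 1/3  <
P = 1, Q = 2/3 ↦ 2/3  ≥
P = 1, Q = 1 ↦ 1  ≥
So 8 of the 16 assignments meet the threshold.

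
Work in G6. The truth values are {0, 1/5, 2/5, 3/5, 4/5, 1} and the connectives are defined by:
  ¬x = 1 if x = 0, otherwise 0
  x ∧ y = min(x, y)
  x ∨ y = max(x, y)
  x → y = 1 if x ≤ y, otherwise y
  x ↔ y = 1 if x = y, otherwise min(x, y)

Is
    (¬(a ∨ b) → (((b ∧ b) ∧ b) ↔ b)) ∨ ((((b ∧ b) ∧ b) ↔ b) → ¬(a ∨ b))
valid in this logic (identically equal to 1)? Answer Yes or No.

Yes

At a = 2/5, b = 2/5, for instance:
a ∨ b = 2/5 ∨ 2/5 = 2/5
¬(a ∨ b) = ¬2/5 = 0
b ∧ b = 2/5 ∧ 2/5 = 2/5
(b ∧ b) ∧ b = 2/5 ∧ 2/5 = 2/5
((b ∧ b) ∧ b) ↔ b = 2/5 ↔ 2/5 = 1
¬(a ∨ b) → (((b ∧ b) ∧ b) ↔ b) = 0 → 1 = 1
(((b ∧ b) ∧ b) ↔ b) → ¬(a ∨ b) = 1 → 0 = 0
(¬(a ∨ b) → (((b ∧ b) ∧ b) ↔ b)) ∨ ((((b ∧ b) ∧ b) ↔ b) → ¬(a ∨ b)) = 1 ∨ 0 = 1
and checking the remaining 35 assignments likewise gives ≥ 1 in every case.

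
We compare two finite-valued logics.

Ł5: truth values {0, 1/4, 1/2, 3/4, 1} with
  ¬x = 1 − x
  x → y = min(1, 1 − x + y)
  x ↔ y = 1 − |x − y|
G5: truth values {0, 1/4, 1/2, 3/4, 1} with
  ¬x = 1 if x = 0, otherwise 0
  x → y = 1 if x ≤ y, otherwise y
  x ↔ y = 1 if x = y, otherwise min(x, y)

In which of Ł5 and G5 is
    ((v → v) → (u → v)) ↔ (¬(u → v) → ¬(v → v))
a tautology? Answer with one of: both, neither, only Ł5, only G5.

only Ł5

In Ł5: every assignment gives 1 — tautology.
In G5: at u = 1/2, v = 1/4 the value is 1/4 — not a tautology.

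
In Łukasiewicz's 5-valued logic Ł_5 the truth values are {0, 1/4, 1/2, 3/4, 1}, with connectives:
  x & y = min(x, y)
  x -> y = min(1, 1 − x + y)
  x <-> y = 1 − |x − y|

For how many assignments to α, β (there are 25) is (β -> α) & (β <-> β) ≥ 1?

15

value 1: 15 assignments (counts)
value 3/4: 4 assignments
value 1/2: 3 assignments
value 1/4: 2 assignments
value 0: 1 assignment
So 15 of the 25 assignments meet the threshold.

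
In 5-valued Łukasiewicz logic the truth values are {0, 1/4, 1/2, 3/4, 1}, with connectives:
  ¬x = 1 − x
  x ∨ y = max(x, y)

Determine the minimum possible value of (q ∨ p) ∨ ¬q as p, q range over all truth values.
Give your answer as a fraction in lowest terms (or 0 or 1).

Take p = 0, q = 1/2:
q ∨ p = 1/2 ∨ 0 = 1/2
¬q = ¬1/2 = 1/2
(q ∨ p) ∨ ¬q = 1/2 ∨ 1/2 = 1/2
No assignment yields a value below 1/2, so this is the minimum.

1/2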